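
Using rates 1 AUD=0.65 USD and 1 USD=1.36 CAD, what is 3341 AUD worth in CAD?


Step 1: 3341 AUD × 0.65 = 2171.65 USD
Step 2: 2171.65 USD × 1.36 = 2953.44 CAD
Implied rate AUD→CAD = 0.65 × 1.36 = 0.8840
= 2953.44 CAD

2953.44 CAD


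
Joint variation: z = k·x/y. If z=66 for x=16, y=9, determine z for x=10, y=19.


z = k·x/y
Solve for k using the known point: k = z·y/x = 66×9/16 = 594/16 = 37.1250
Now evaluate at x=10, y=19:
z = k × 10 / 19 = (594 × 10) / (16 × 19) = 5940/304
≈ 19.5395

19.5395


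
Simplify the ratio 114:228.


GCD(114, 228) = 114
114/114 : 228/114
= 1:2

1:2


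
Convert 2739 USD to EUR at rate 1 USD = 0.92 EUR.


Amount × rate = 2739 × 0.92
= 2519.88 EUR

2519.88 EUR


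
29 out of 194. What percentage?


Percentage = (part / whole) × 100
= (29 / 194) × 100
≈ 14.95%

14.95%


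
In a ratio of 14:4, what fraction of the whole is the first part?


Total parts = 14 + 4 = 18
First part: 14/18 = 7/9
= 7/9

7/9


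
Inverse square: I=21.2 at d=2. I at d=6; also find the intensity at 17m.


I₁d₁² = I₂d₂²
I at 6m = 21.2 × (2/6)² = 21.2 × 4/36 = 84.8/36 ≈ 2.3556
I at 17m = 21.2 × (2/17)² = 21.2 × 4/289 = 84.8/289 ≈ 0.2934
= 2.3556 and 0.2934

2.3556 and 0.2934


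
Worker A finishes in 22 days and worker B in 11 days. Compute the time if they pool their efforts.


Rate of A = 1/22 per day
Rate of B = 1/11 per day
Combined rate = 1/22 + 1/11 = 33/242 ≈ 0.1364 per day
Days = 1 / combined rate = 242/33
≈ 7.33 days

7.33 days


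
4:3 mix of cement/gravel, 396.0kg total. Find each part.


Total parts = 4 + 3 = 7
cement: 396.0 × 4/7 = 226.3kg
gravel: 396.0 × 3/7 = 169.7kg
= 226.3kg and 169.7kg

226.3kg and 169.7kg


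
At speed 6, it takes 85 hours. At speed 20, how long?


Inverse proportion: x × y = constant
k = 6 × 85 = 510
y₂ = k / 20 = 510 / 20
= 25.50

25.50


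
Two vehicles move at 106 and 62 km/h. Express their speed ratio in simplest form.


Ratio = 106:62
GCD = 2
Simplified = 53:31
Time ratio (same distance) = 31:53
Speed ratio = 53:31

53:31


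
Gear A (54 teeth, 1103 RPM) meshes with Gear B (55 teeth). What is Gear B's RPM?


Gear ratio = 54:55 = 54:55
RPM_B = RPM_A × (teeth_A / teeth_B)
= 1103 × (54/55)
= 1082.9 RPM

1082.9 RPM


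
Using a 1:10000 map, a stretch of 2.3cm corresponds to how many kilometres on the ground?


Real distance = map distance × scale
= 2.3cm × 10000
= 23000 cm = 230.0 m
= 0.230 km

0.230 km


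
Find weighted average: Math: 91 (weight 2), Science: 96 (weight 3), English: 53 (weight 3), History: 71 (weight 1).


Numerator = 91×2 + 96×3 + 53×3 + 71×1
= 182 + 288 + 159 + 71
= 700
Total weight = 9
Weighted avg = 700/9
= 77.78

77.78


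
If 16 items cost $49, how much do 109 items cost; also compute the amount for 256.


Direct proportion: y/x = constant
k = 49/16 = 3.0625
y at x=109: k × 109 = 49 × 109 / 16 = 5341/16 ≈ 333.81
y at x=256: k × 256 = 49 × 256 / 16 = 12544/16 = 784.00
= 333.81 and 784.00

333.81 and 784.00


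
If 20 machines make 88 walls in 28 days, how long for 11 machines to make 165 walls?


Days ∝ work / workers, so d₂ = d₁ × (m₁/m₂) × (w₂/w₁)
Workers factor (inverse): 20/11 ≈ 1.8182
Work factor (direct): 165/88 = 1.8750
d₂ = 28 × 20/11 × 165/88 = (28 × 20 × 165) / (11 × 88) = 92400/968
≈ 95.45 days

95.45 days


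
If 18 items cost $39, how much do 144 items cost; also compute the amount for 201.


Direct proportion: y/x = constant
k = 39/18 ≈ 2.1667
y at x=144: k × 144 = 39 × 144 / 18 = 5616/18 = 312.00
y at x=201: k × 201 = 39 × 201 / 18 = 7839/18 = 435.50
= 312.00 and 435.50

312.00 and 435.50


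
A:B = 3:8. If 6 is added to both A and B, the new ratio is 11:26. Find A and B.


Let A = 3k, B = 8k.
(3k + 6) / (8k + 6) = 11/26
Cross-multiply: 26(3k + 6) = 11(8k + 6)
78k + 156 = 88k + 66
78k - 88k = 66 - 156
-10k = -90
k = -90/-10 = 9
A = 3×9 = 27, B = 8×9 = 72
= A = 27, B = 72

A = 27, B = 72


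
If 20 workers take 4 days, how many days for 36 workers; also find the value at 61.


Inverse proportion: x × y = constant
k = 20 × 4 = 80
At x=36: k/36 = 2.22
At x=61: k/61 = 1.31
= 2.22 and 1.31

2.22 and 1.31


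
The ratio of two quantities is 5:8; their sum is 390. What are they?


Let A = 5k, B = 8k.
5k + 8k = 390
13k = 390 → k = 390/13 = 30
A = 5×30 = 150, B = 8×30 = 240
= A = 150, B = 240

A = 150, B = 240


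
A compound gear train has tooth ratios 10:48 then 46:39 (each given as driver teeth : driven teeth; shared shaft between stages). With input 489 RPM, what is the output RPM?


Stage 1: RPM_B = RPM_A × t_A/t_B = 489 × 10/48 = 4890/48 ≈ 101.88
B and C share a shaft → RPM_C = RPM_B
Stage 2: RPM_D = RPM_C × t_C/t_D = RPM_A × (t_A×t_C)/(t_B×t_D)
Overall ratio = (10×46)/(48×39) = 460/1872
RPM_D = 489 × 460/1872 = 224940/1872
≈ 120.16 RPM

120.16 RPM


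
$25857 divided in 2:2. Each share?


Total parts = 2 + 2 = 4
Part 1: 25857 × 2/4 = 12928.50
Part 2: 25857 × 2/4 = 12928.50
= Part 1: $12928.50, Part 2: $12928.50

Part 1: $12928.50, Part 2: $12928.50


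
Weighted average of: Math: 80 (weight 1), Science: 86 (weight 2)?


Numerator = 80×1 + 86×2
= 80 + 172
= 252
Total weight = 3
Weighted avg = 252/3
= 84.00

84.00


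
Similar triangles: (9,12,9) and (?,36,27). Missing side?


Scale factor = 36/12 = 3
Missing side = 9 × 3
= 27.0

27.0


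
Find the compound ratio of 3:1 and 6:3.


Compound ratio = (3×6) : (1×3)
= 18:3
GCD = 3
= 6:1

6:1


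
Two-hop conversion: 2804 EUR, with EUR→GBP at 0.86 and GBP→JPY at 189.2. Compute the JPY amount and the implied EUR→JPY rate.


Step 1: 2804 EUR × 0.86 = 2411.44 GBP
Step 2: 2411.44 GBP × 189.2 = 456244.45 JPY
Implied rate EUR→JPY = 0.86 × 189.2 = 162.7120
= 456244.45 JPY; implied rate 162.7120 JPY/EUR

456244.45 JPY; implied rate 162.7120 JPY/EUR


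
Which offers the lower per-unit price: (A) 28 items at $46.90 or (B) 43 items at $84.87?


Deal A: $46.90/28 = $1.6750/unit
Deal B: $84.87/43 = $1.9737/unit
A is cheaper per unit
= Deal A

Deal A


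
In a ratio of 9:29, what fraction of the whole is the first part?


Total parts = 9 + 29 = 38
First part: 9/38 = 9/38
= 9/38

9/38


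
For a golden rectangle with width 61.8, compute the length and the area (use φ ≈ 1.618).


φ = (1 + √5) / 2 ≈ 1.618
Length = width × φ = 61.8 × 1.618 = 99.9924
≈ 99.99
Area = width × length = 61.8 × 99.9924 = 6179.53032 ≈ 6179.53
= Length: 99.99, Area: 6179.53

Length: 99.99, Area: 6179.53


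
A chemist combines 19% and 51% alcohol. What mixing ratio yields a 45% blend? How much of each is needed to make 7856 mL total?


Let x parts of 19% mix with y parts of 51%.
19x + 51y = 45(x + y)
19x + 51y = 45x + 45y
x(19 - 45) = y(45 - 51)
x/y = (51 - 45)/(45 - 19) = 6/26
Simplify: 3:13
Total parts = 16; one part = 7856/16 = 491.00 mL
19% solution: 3×491.00 = 1473.00 mL
51% solution: 13×491.00 = 6383.00 mL
= ratio 3:13; 1473.00 mL and 6383.00 mL

ratio 3:13; 1473.00 mL and 6383.00 mL


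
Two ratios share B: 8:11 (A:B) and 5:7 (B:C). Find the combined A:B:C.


Match B: multiply A:B by 5 → 40:55
Multiply B:C by 11 → 55:77
Combined: 40:55:77
GCD = 1
= 40:55:77

40:55:77


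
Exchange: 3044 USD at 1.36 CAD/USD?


Amount × rate = 3044 × 1.36
= 4139.84 CAD

4139.84 CAD


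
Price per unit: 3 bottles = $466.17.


Unit rate = total / quantity
= 466.17 / 3
= $155.39 per unit

$155.39 per unit


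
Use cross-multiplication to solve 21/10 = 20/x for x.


Cross multiply: 21 × x = 10 × 20
21x = 200
x = 200 / 21
= 9.52

9.52


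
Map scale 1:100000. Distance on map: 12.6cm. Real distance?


Real distance = map distance × scale
= 12.6cm × 100000
= 1260000 cm = 12600.0 m
= 12.600 km

12.600 km


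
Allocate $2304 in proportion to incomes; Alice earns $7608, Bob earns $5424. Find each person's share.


Total income = 7608 + 5424 = $13032
Alice: $2304 × 7608/13032 = $1345.06
Bob: $2304 × 5424/13032 = $958.94
= Alice: $1345.06, Bob: $958.94

Alice: $1345.06, Bob: $958.94


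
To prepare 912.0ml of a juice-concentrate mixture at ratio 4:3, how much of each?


Total parts = 4 + 3 = 7
juice: 912.0 × 4/7 = 521.1ml
concentrate: 912.0 × 3/7 = 390.9ml
= 521.1ml and 390.9ml

521.1ml and 390.9ml


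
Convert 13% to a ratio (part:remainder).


13% means 13 parts out of 100; remainder = 87
Part : remainder = 13:87
GCD = 1
= 13:87

13:87


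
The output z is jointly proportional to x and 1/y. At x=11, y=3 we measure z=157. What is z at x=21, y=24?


z = k·x/y
Solve for k using the known point: k = z·y/x = 157×3/11 = 471/11 ≈ 42.8182
Now evaluate at x=21, y=24:
z = k × 21 / 24 = (471 × 21) / (11 × 24) = 9891/264
≈ 37.4659

37.4659


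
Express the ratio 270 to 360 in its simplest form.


GCD(270, 360) = 90
270/90 : 360/90
= 3:4

3:4


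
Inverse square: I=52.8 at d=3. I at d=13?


I₁d₁² = I₂d₂²
I₂ = I₁ × (d₁/d₂)²
= 52.8 × (3/13)²
= 52.8 × 9/169
= 475.2/169
≈ 2.8118

2.8118


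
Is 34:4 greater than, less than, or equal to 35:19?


34/4 = 8.5000
35/19 = 1.8421
8.5000 > 1.8421, so 34:4 is greater
= greater than

greater than


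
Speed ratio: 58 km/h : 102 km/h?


Ratio = 58:102
GCD = 2
Simplified = 29:51
Time ratio (same distance) = 51:29
Speed ratio = 29:51

29:51


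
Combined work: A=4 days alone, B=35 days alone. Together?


Rate of A = 1/4 per day
Rate of B = 1/35 per day
Combined rate = 1/4 + 1/35 = 39/140 ≈ 0.2786 per day
Days = 1 / combined rate = 140/39
≈ 3.59 days

3.59 days


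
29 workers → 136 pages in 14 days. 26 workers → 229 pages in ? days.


Days ∝ work / workers, so d₂ = d₁ × (m₁/m₂) × (w₂/w₁)
Workers factor (inverse): 29/26 ≈ 1.1154
Work factor (direct): 229/136 ≈ 1.6838
d₂ = 14 × 29/26 × 229/136 = (14 × 29 × 229) / (26 × 136) = 92974/3536
≈ 26.29 days

26.29 days


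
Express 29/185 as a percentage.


Percentage = (part / whole) × 100
= (29 / 185) × 100
≈ 15.68%

15.68%


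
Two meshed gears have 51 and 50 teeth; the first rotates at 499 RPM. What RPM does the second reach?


Gear ratio = 51:50 = 51:50
RPM_B = RPM_A × (teeth_A / teeth_B)
= 499 × (51/50)
= 509.0 RPM

509.0 RPM


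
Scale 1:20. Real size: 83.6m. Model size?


Model size = real / scale
= 83.6 / 20
= 4.1800 m

4.1800 m


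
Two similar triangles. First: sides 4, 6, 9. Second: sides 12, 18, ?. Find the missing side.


Scale factor = 12/4 = 3
Missing side = 9 × 3
= 27.0

27.0


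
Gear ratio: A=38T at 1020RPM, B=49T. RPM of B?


Gear ratio = 38:49 = 38:49
RPM_B = RPM_A × (teeth_A / teeth_B)
= 1020 × (38/49)
= 791.0 RPM

791.0 RPM


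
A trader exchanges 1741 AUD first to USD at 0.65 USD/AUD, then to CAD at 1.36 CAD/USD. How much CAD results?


Step 1: 1741 AUD × 0.65 = 1131.65 USD
Step 2: 1131.65 USD × 1.36 = 1539.04 CAD
Implied rate AUD→CAD = 0.65 × 1.36 = 0.8840
= 1539.04 CAD

1539.04 CAD


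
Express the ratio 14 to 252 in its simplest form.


GCD(14, 252) = 14
14/14 : 252/14
= 1:18

1:18


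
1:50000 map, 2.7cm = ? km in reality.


Real distance = map distance × scale
= 2.7cm × 50000
= 135000 cm = 1350.0 m
= 1.350 km

1.350 km


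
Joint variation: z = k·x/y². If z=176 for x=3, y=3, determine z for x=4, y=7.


z = k·x/y²
Solve for k using the known point: k = z·y²/x = 176×9/3 = 1584/3 = 528.0000
Now evaluate at x=4, y=7:
z = k × 4 / 49 = (1584 × 4) / (3 × 49) = 6336/147
≈ 43.1020

43.1020


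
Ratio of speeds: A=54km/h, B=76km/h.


Ratio = 54:76
GCD = 2
Simplified = 27:38
Time ratio (same distance) = 38:27
Speed ratio = 27:38

27:38


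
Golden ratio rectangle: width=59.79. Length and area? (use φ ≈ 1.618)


φ = (1 + √5) / 2 ≈ 1.618
Length = width × φ = 59.79 × 1.618 = 96.74022
≈ 96.74
Area = width × length = 59.79 × 96.74022 = 5784.0977538 ≈ 5784.10
= Length: 96.74, Area: 5784.10

Length: 96.74, Area: 5784.10


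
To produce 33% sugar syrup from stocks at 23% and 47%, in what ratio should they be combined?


Let x parts of 23% mix with y parts of 47%.
23x + 47y = 33(x + y)
23x + 47y = 33x + 33y
x(23 - 33) = y(33 - 47)
x/y = (47 - 33)/(33 - 23) = 14/10
Simplify: 7:5
= 7:5

7:5


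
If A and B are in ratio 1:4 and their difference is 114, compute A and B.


Let A = 1k, B = 4k.
4k - 1k = 114
3k = 114 → k = 114/3 = 38
A = 1×38 = 38, B = 4×38 = 152
= A = 38, B = 152

A = 38, B = 152


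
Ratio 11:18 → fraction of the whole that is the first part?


Total parts = 11 + 18 = 29
First part: 11/29 = 11/29
= 11/29

11/29


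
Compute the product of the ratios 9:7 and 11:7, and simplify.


Compound ratio = (9×11) : (7×7)
= 99:49
GCD = 1
= 99:49

99:49


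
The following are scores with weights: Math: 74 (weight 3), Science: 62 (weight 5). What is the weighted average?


Numerator = 74×3 + 62×5
= 222 + 310
= 532
Total weight = 8
Weighted avg = 532/8
= 66.50

66.50


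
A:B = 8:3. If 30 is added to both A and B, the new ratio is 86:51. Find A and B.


Let A = 8k, B = 3k.
(8k + 30) / (3k + 30) = 86/51
Cross-multiply: 51(8k + 30) = 86(3k + 30)
408k + 1530 = 258k + 2580
408k - 258k = 2580 - 1530
150k = 1050
k = 1050/150 = 7
A = 8×7 = 56, B = 3×7 = 21
= A = 56, B = 21

A = 56, B = 21


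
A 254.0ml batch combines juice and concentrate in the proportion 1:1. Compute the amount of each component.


Total parts = 1 + 1 = 2
juice: 254.0 × 1/2 = 127.0ml
concentrate: 254.0 × 1/2 = 127.0ml
= 127.0ml and 127.0ml

127.0ml and 127.0ml


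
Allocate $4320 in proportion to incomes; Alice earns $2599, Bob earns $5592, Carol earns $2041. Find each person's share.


Total income = 2599 + 5592 + 2041 = $10232
Alice: $4320 × 2599/10232 = $1097.31
Bob: $4320 × 5592/10232 = $2360.97
Carol: $4320 × 2041/10232 = $861.72
= Alice: $1097.31, Bob: $2360.97, Carol: $861.72

Alice: $1097.31, Bob: $2360.97, Carol: $861.72


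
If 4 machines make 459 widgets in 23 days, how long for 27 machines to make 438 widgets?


Days ∝ work / workers, so d₂ = d₁ × (m₁/m₂) × (w₂/w₁)
Workers factor (inverse): 4/27 ≈ 0.1481
Work factor (direct): 438/459 ≈ 0.9542
d₂ = 23 × 4/27 × 438/459 = (23 × 4 × 438) / (27 × 459) = 40296/12393
≈ 3.25 days

3.25 days


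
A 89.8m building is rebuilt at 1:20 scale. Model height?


Model size = real / scale
= 89.8 / 20
= 4.4900 m

4.4900 m


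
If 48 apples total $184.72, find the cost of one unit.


Unit rate = total / quantity
= 184.72 / 48
= $3.85 per unit

$3.85 per unit


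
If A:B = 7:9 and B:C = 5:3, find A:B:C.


Match B: multiply A:B by 5 → 35:45
Multiply B:C by 9 → 45:27
Combined: 35:45:27
GCD = 1
= 35:45:27

35:45:27


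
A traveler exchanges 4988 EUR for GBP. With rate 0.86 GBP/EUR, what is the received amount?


Amount × rate = 4988 × 0.86
= 4289.68 GBP

4289.68 GBP


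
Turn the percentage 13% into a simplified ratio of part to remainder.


13% means 13 parts out of 100; remainder = 87
Part : remainder = 13:87
GCD = 1
= 13:87

13:87


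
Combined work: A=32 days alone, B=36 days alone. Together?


Rate of A = 1/32 per day
Rate of B = 1/36 per day
Combined rate = 1/32 + 1/36 = 68/1152 ≈ 0.0590 per day
Days = 1 / combined rate = 1152/68
≈ 16.94 days

16.94 days


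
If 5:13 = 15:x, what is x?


Cross multiply: 5 × x = 13 × 15
5x = 195
x = 195 / 5
= 39.00

39.00


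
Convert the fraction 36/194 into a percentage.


Percentage = (part / whole) × 100
= (36 / 194) × 100
≈ 18.56%

18.56%


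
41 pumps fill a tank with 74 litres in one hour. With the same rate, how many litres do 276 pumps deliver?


Direct proportion: y/x = constant
k = 74/41 ≈ 1.8049
y₂ = k × 276 = 74 × 276 / 41 = 20424/41
≈ 498.15

498.15


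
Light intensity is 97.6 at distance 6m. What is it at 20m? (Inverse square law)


I₁d₁² = I₂d₂²
I₂ = I₁ × (d₁/d₂)²
= 97.6 × (6/20)²
= 97.6 × 36/400
= 3513.6/400
= 8.7840

8.7840


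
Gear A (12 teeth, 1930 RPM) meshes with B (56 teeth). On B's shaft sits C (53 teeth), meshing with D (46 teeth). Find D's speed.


Stage 1: RPM_B = RPM_A × t_A/t_B = 1930 × 12/56 = 23160/56 ≈ 413.57
B and C share a shaft → RPM_C = RPM_B
Stage 2: RPM_D = RPM_C × t_C/t_D = RPM_A × (t_A×t_C)/(t_B×t_D)
Overall ratio = (12×53)/(56×46) = 636/2576
RPM_D = 1930 × 636/2576 = 1227480/2576
≈ 476.51 RPM

476.51 RPM


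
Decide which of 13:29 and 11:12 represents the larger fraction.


13/29 = 0.4483
11/12 = 0.9167
0.4483 < 0.9167, so 13:29 is less
= 11:12

11:12


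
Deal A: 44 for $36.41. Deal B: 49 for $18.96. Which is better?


Deal A: $36.41/44 = $0.8275/unit
Deal B: $18.96/49 = $0.3869/unit
B is cheaper per unit
= Deal B

Deal B


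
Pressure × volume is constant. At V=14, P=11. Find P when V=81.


Inverse proportion: x × y = constant
k = 14 × 11 = 154
y₂ = k / 81 = 154 / 81
= 1.90

1.90


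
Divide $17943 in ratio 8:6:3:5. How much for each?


Total parts = 8 + 6 + 3 + 5 = 22
Part 1: 17943 × 8/22 = 6524.73
Part 2: 17943 × 6/22 = 4893.55
Part 3: 17943 × 3/22 = 2446.77
Part 4: 17943 × 5/22 = 4077.95
= Part 1: $6524.73, Part 2: $4893.55, Part 3: $2446.77, Part 4: $4077.95

Part 1: $6524.73, Part 2: $4893.55, Part 3: $2446.77, Part 4: $4077.95


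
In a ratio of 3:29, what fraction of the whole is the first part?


Total parts = 3 + 29 = 32
First part: 3/32 = 3/32
= 3/32

3/32


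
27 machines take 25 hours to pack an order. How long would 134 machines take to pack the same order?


Inverse proportion: x × y = constant
k = 27 × 25 = 675
y₂ = k / 134 = 675 / 134
= 5.04

5.04


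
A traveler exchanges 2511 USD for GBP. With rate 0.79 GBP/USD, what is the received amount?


Amount × rate = 2511 × 0.79
= 1983.69 GBP

1983.69 GBP


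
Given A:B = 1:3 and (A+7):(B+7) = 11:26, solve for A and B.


Let A = 1k, B = 3k.
(1k + 7) / (3k + 7) = 11/26
Cross-multiply: 26(1k + 7) = 11(3k + 7)
26k + 182 = 33k + 77
26k - 33k = 77 - 182
-7k = -105
k = -105/-7 = 15
A = 1×15 = 15, B = 3×15 = 45
= A = 15, B = 45

A = 15, B = 45


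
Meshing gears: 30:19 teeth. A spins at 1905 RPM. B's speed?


Gear ratio = 30:19 = 30:19
RPM_B = RPM_A × (teeth_A / teeth_B)
= 1905 × (30/19)
= 3007.9 RPM

3007.9 RPM


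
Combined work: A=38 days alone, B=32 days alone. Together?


Rate of A = 1/38 per day
Rate of B = 1/32 per day
Combined rate = 1/38 + 1/32 = 70/1216 ≈ 0.0576 per day
Days = 1 / combined rate = 1216/70
≈ 17.37 days

17.37 days


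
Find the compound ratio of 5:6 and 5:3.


Compound ratio = (5×5) : (6×3)
= 25:18
GCD = 1
= 25:18

25:18


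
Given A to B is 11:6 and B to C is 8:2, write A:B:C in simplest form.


Match B: multiply A:B by 8 → 88:48
Multiply B:C by 6 → 48:12
Combined: 88:48:12
GCD = 4
= 22:12:3

22:12:3


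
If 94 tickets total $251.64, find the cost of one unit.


Unit rate = total / quantity
= 251.64 / 94
= $2.68 per unit

$2.68 per unit


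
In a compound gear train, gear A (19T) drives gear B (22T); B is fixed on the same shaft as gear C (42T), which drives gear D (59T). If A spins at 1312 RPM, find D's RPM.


Stage 1: RPM_B = RPM_A × t_A/t_B = 1312 × 19/22 = 24928/22 ≈ 1133.09
B and C share a shaft → RPM_C = RPM_B
Stage 2: RPM_D = RPM_C × t_C/t_D = RPM_A × (t_A×t_C)/(t_B×t_D)
Overall ratio = (19×42)/(22×59) = 798/1298
RPM_D = 1312 × 798/1298 = 1046976/1298
≈ 806.61 RPM

806.61 RPM


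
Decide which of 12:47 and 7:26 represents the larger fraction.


12/47 = 0.2553
7/26 = 0.2692
0.2553 < 0.2692, so 12:47 is less
= 7:26

7:26


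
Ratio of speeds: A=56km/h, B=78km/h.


Ratio = 56:78
GCD = 2
Simplified = 28:39
Time ratio (same distance) = 39:28
Speed ratio = 28:39

28:39


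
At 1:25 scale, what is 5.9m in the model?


Model size = real / scale
= 5.9 / 25
= 0.2360 m

0.2360 m


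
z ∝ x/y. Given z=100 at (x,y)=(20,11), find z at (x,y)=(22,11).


z = k·x/y
Solve for k using the known point: k = z·y/x = 100×11/20 = 1100/20 = 55.0000
Now evaluate at x=22, y=11:
z = k × 22 / 11 = (1100 × 22) / (20 × 11) = 24200/220
= 110.0000

110.0000


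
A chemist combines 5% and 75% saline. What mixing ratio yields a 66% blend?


Let x parts of 5% mix with y parts of 75%.
5x + 75y = 66(x + y)
5x + 75y = 66x + 66y
x(5 - 66) = y(66 - 75)
x/y = (75 - 66)/(66 - 5) = 9/61
Simplify: 9:61
= 9:61

9:61


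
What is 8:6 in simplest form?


GCD(8, 6) = 2
8/2 : 6/2
= 4:3

4:3


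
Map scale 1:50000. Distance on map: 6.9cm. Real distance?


Real distance = map distance × scale
= 6.9cm × 50000
= 345000 cm = 3450.0 m
= 3.450 km

3.450 km


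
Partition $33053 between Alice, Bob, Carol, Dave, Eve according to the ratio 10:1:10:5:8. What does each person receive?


Total parts = 10 + 1 + 10 + 5 + 8 = 34
Alice: 33053 × 10/34 = 9721.47
Bob: 33053 × 1/34 = 972.15
Carol: 33053 × 10/34 = 9721.47
Dave: 33053 × 5/34 = 4860.74
Eve: 33053 × 8/34 = 7777.18
= Alice: $9721.47, Bob: $972.15, Carol: $9721.47, Dave: $4860.74, Eve: $7777.18

Alice: $9721.47, Bob: $972.15, Carol: $9721.47, Dave: $4860.74, Eve: $7777.18


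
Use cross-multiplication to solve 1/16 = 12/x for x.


Cross multiply: 1 × x = 16 × 12
1x = 192
x = 192 / 1
= 192.00

192.00


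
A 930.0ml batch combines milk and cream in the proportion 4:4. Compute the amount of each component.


Total parts = 4 + 4 = 8
milk: 930.0 × 4/8 = 465.0ml
cream: 930.0 × 4/8 = 465.0ml
= 465.0ml and 465.0ml

465.0ml and 465.0ml


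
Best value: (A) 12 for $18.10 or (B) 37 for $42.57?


Deal A: $18.10/12 = $1.5083/unit
Deal B: $42.57/37 = $1.1505/unit
B is cheaper per unit
= Deal B

Deal B


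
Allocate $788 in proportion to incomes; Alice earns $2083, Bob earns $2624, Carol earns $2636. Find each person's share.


Total income = 2083 + 2624 + 2636 = $7343
Alice: $788 × 2083/7343 = $223.53
Bob: $788 × 2624/7343 = $281.59
Carol: $788 × 2636/7343 = $282.88
= Alice: $223.53, Bob: $281.59, Carol: $282.88

Alice: $223.53, Bob: $281.59, Carol: $282.88


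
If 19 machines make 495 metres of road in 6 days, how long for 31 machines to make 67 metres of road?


Days ∝ work / workers, so d₂ = d₁ × (m₁/m₂) × (w₂/w₁)
Workers factor (inverse): 19/31 ≈ 0.6129
Work factor (direct): 67/495 ≈ 0.1354
d₂ = 6 × 19/31 × 67/495 = (6 × 19 × 67) / (31 × 495) = 7638/15345
≈ 0.50 days

0.50 days


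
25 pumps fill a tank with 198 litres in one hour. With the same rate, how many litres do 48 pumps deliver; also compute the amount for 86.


Direct proportion: y/x = constant
k = 198/25 = 7.9200
y at x=48: k × 48 = 198 × 48 / 25 = 9504/25 = 380.16
y at x=86: k × 86 = 198 × 86 / 25 = 17028/25 = 681.12
= 380.16 and 681.12

380.16 and 681.12


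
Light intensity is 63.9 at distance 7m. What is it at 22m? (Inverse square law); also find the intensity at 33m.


I₁d₁² = I₂d₂²
I at 22m = 63.9 × (7/22)² = 63.9 × 49/484 = 3131.1/484 ≈ 6.4692
I at 33m = 63.9 × (7/33)² = 63.9 × 49/1089 = 3131.1/1089 ≈ 2.8752
= 6.4692 and 2.8752

6.4692 and 2.8752


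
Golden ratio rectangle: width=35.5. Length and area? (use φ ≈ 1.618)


φ = (1 + √5) / 2 ≈ 1.618
Length = width × φ = 35.5 × 1.618 = 57.439
≈ 57.44
Area = width × length = 35.5 × 57.439 = 2039.0845 ≈ 2039.08
= Length: 57.44, Area: 2039.08

Length: 57.44, Area: 2039.08


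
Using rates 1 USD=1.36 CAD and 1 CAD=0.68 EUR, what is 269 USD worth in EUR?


Step 1: 269 USD × 1.36 = 365.84 CAD
Step 2: 365.84 CAD × 0.68 = 248.77 EUR
Implied rate USD→EUR = 1.36 × 0.68 = 0.9248
= 248.77 EUR

248.77 EUR


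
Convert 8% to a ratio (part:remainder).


8% means 8 parts out of 100; remainder = 92
Part : remainder = 8:92
GCD = 4
= 2:23

2:23


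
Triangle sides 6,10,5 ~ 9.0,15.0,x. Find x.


Scale factor = 9.0/6 = 1.5
Missing side = 5 × 1.5
= 7.5

7.5


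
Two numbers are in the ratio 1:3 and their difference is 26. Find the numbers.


Let A = 1k, B = 3k.
3k - 1k = 26
2k = 26 → k = 26/2 = 13
A = 1×13 = 13, B = 3×13 = 39
= A = 13, B = 39

A = 13, B = 39


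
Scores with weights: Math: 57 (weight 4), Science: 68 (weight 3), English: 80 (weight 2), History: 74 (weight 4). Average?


Numerator = 57×4 + 68×3 + 80×2 + 74×4
= 228 + 204 + 160 + 296
= 888
Total weight = 13
Weighted avg = 888/13
= 68.31

68.31


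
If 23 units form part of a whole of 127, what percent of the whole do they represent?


Percentage = (part / whole) × 100
= (23 / 127) × 100
≈ 18.11%

18.11%


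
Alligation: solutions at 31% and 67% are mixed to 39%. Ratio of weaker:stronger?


Let x parts of 31% mix with y parts of 67%.
31x + 67y = 39(x + y)
31x + 67y = 39x + 39y
x(31 - 39) = y(39 - 67)
x/y = (67 - 39)/(39 - 31) = 28/8
Simplify: 7:2
= 7:2

7:2


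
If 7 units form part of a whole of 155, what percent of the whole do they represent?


Percentage = (part / whole) × 100
= (7 / 155) × 100
≈ 4.52%

4.52%


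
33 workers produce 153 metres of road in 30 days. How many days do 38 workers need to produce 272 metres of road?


Days ∝ work / workers, so d₂ = d₁ × (m₁/m₂) × (w₂/w₁)
Workers factor (inverse): 33/38 ≈ 0.8684
Work factor (direct): 272/153 ≈ 1.7778
d₂ = 30 × 33/38 × 272/153 = (30 × 33 × 272) / (38 × 153) = 269280/5814
≈ 46.32 days

46.32 days


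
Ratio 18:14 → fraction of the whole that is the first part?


Total parts = 18 + 14 = 32
First part: 18/32 = 9/16
= 9/16

9/16


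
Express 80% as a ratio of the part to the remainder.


80% means 80 parts out of 100; remainder = 20
Part : remainder = 80:20
GCD = 20
= 4:1

4:1


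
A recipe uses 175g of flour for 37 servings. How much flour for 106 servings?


Direct proportion: y/x = constant
k = 175/37 ≈ 4.7297
y₂ = k × 106 = 175 × 106 / 37 = 18550/37
≈ 501.35

501.35


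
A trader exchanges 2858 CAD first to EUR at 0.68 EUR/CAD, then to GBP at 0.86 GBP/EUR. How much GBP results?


Step 1: 2858 CAD × 0.68 = 1943.44 EUR
Step 2: 1943.44 EUR × 0.86 = 1671.36 GBP
Implied rate CAD→GBP = 0.68 × 0.86 = 0.5848
= 1671.36 GBP

1671.36 GBP


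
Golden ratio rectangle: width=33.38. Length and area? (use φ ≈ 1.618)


φ = (1 + √5) / 2 ≈ 1.618
Length = width × φ = 33.38 × 1.618 = 54.00884
≈ 54.01
Area = width × length = 33.38 × 54.00884 = 1802.8150792 ≈ 1802.82
= Length: 54.01, Area: 1802.82

Length: 54.01, Area: 1802.82


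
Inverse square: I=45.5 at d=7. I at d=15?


I₁d₁² = I₂d₂²
I₂ = I₁ × (d₁/d₂)²
= 45.5 × (7/15)²
= 45.5 × 49/225
= 2229.5/225
≈ 9.9089

9.9089


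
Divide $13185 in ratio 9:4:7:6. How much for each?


Total parts = 9 + 4 + 7 + 6 = 26
Part 1: 13185 × 9/26 = 4564.04
Part 2: 13185 × 4/26 = 2028.46
Part 3: 13185 × 7/26 = 3549.81
Part 4: 13185 × 6/26 = 3042.69
= Part 1: $4564.04, Part 2: $2028.46, Part 3: $3549.81, Part 4: $3042.69

Part 1: $4564.04, Part 2: $2028.46, Part 3: $3549.81, Part 4: $3042.69


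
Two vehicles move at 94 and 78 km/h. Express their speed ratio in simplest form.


Ratio = 94:78
GCD = 2
Simplified = 47:39
Time ratio (same distance) = 39:47
Speed ratio = 47:39

47:39


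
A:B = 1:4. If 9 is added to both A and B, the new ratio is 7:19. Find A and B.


Let A = 1k, B = 4k.
(1k + 9) / (4k + 9) = 7/19
Cross-multiply: 19(1k + 9) = 7(4k + 9)
19k + 171 = 28k + 63
19k - 28k = 63 - 171
-9k = -108
k = -108/-9 = 12
A = 1×12 = 12, B = 4×12 = 48
= A = 12, B = 48

A = 12, B = 48


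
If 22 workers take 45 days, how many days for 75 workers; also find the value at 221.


Inverse proportion: x × y = constant
k = 22 × 45 = 990
At x=75: k/75 = 13.20
At x=221: k/221 = 4.48
= 13.20 and 4.48

13.20 and 4.48


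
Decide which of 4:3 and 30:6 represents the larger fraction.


4/3 = 1.3333
30/6 = 5.0000
1.3333 < 5.0000, so 4:3 is less
= 30:6

30:6


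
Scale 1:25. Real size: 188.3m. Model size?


Model size = real / scale
= 188.3 / 25
= 7.5320 m

7.5320 m


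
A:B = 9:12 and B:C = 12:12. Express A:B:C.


Match B: multiply A:B by 12 → 108:144
Multiply B:C by 12 → 144:144
Combined: 108:144:144
GCD = 36
= 3:4:4

3:4:4


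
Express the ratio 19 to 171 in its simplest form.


GCD(19, 171) = 19
19/19 : 171/19
= 1:9

1:9


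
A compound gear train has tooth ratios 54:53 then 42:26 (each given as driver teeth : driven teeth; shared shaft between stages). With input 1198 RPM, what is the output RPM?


Stage 1: RPM_B = RPM_A × t_A/t_B = 1198 × 54/53 = 64692/53 ≈ 1220.60
B and C share a shaft → RPM_C = RPM_B
Stage 2: RPM_D = RPM_C × t_C/t_D = RPM_A × (t_A×t_C)/(t_B×t_D)
Overall ratio = (54×42)/(53×26) = 2268/1378
RPM_D = 1198 × 2268/1378 = 2717064/1378
≈ 1971.74 RPM

1971.74 RPM


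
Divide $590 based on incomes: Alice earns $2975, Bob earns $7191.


Total income = 2975 + 7191 = $10166
Alice: $590 × 2975/10166 = $172.66
Bob: $590 × 7191/10166 = $417.34
= Alice: $172.66, Bob: $417.34

Alice: $172.66, Bob: $417.34


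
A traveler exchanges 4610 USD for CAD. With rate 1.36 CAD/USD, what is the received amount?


Amount × rate = 4610 × 1.36
= 6269.60 CAD

6269.60 CAD


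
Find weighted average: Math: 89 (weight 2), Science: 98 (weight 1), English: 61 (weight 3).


Numerator = 89×2 + 98×1 + 61×3
= 178 + 98 + 183
= 459
Total weight = 6
Weighted avg = 459/6
= 76.50

76.50


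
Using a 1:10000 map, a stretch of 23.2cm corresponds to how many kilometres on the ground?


Real distance = map distance × scale
= 23.2cm × 10000
= 232000 cm = 2320.0 m
= 2.320 km

2.320 km


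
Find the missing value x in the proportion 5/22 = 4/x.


Cross multiply: 5 × x = 22 × 4
5x = 88
x = 88 / 5
= 17.60

17.60


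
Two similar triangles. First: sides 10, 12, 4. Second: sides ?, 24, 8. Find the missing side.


Scale factor = 24/12 = 2
Missing side = 10 × 2
= 20.0

20.0


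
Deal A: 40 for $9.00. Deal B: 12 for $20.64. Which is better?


Deal A: $9.00/40 = $0.2250/unit
Deal B: $20.64/12 = $1.7200/unit
A is cheaper per unit
= Deal A

Deal A


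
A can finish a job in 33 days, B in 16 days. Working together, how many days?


Rate of A = 1/33 per day
Rate of B = 1/16 per day
Combined rate = 1/33 + 1/16 = 49/528 ≈ 0.0928 per day
Days = 1 / combined rate = 528/49
≈ 10.78 days

10.78 days


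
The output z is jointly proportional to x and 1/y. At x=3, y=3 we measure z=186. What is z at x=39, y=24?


z = k·x/y
Solve for k using the known point: k = z·y/x = 186×3/3 = 558/3 = 186.0000
Now evaluate at x=39, y=24:
z = k × 39 / 24 = (558 × 39) / (3 × 24) = 21762/72
= 302.2500

302.2500


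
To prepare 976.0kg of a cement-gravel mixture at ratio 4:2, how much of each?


Total parts = 4 + 2 = 6
cement: 976.0 × 4/6 = 650.7kg
gravel: 976.0 × 2/6 = 325.3kg
= 650.7kg and 325.3kg

650.7kg and 325.3kg


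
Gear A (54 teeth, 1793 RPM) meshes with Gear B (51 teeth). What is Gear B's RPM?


Gear ratio = 54:51 = 18:17
RPM_B = RPM_A × (teeth_A / teeth_B)
= 1793 × (54/51)
= 1898.5 RPM

1898.5 RPM


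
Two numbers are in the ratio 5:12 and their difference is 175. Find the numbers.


Let A = 5k, B = 12k.
12k - 5k = 175
7k = 175 → k = 175/7 = 25
A = 5×25 = 125, B = 12×25 = 300
= A = 125, B = 300

A = 125, B = 300


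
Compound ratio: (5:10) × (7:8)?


Compound ratio = (5×7) : (10×8)
= 35:80
GCD = 5
= 7:16

7:16


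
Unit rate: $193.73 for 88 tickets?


Unit rate = total / quantity
= 193.73 / 88
= $2.20 per unit

$2.20 per unit


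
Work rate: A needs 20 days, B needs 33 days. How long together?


Rate of A = 1/20 per day
Rate of B = 1/33 per day
Combined rate = 1/20 + 1/33 = 53/660 ≈ 0.0803 per day
Days = 1 / combined rate = 660/53
≈ 12.45 days

12.45 days


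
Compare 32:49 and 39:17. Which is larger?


32/49 = 0.6531
39/17 = 2.2941
0.6531 < 2.2941, so 32:49 is less
= 39:17

39:17


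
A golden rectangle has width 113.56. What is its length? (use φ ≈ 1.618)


φ = (1 + √5) / 2 ≈ 1.618
Length = width × φ = 113.56 × 1.618 = 183.74008
≈ 183.74

183.74


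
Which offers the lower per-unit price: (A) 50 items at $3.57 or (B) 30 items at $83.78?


Deal A: $3.57/50 = $0.0714/unit
Deal B: $83.78/30 = $2.7927/unit
A is cheaper per unit
= Deal A

Deal A


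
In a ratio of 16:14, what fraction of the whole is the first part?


Total parts = 16 + 14 = 30
First part: 16/30 = 8/15
= 8/15

8/15


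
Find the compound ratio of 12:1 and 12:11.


Compound ratio = (12×12) : (1×11)
= 144:11
GCD = 1
= 144:11

144:11


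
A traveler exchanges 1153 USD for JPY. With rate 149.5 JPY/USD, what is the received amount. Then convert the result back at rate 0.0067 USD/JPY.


Amount × rate = 1153 × 149.5 = 172373.50 JPY
Round-trip: 172373.50 × 0.0067 = 1154.90 USD
= 172373.50 JPY, then 1154.90 USD

172373.50 JPY, then 1154.90 USD


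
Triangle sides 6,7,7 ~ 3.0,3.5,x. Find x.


Scale factor = 3.0/6 = 0.5
Missing side = 7 × 0.5
= 3.5

3.5


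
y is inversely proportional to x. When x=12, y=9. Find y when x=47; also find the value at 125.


Inverse proportion: x × y = constant
k = 12 × 9 = 108
At x=47: k/47 = 2.30
At x=125: k/125 = 0.86
= 2.30 and 0.86

2.30 and 0.86


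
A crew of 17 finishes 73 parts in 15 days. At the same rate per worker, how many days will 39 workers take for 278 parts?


Days ∝ work / workers, so d₂ = d₁ × (m₁/m₂) × (w₂/w₁)
Workers factor (inverse): 17/39 ≈ 0.4359
Work factor (direct): 278/73 ≈ 3.8082
d₂ = 15 × 17/39 × 278/73 = (15 × 17 × 278) / (39 × 73) = 70890/2847
≈ 24.90 days

24.90 days


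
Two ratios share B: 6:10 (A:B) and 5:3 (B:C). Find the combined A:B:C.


Match B: multiply A:B by 5 → 30:50
Multiply B:C by 10 → 50:30
Combined: 30:50:30
GCD = 10
= 3:5:3

3:5:3


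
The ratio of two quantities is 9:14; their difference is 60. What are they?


Let A = 9k, B = 14k.
14k - 9k = 60
5k = 60 → k = 60/5 = 12
A = 9×12 = 108, B = 14×12 = 168
= A = 108, B = 168

A = 108, B = 168


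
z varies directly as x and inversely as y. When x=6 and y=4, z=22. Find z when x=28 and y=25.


z = k·x/y
Solve for k using the known point: k = z·y/x = 22×4/6 = 88/6 ≈ 14.6667
Now evaluate at x=28, y=25:
z = k × 28 / 25 = (88 × 28) / (6 × 25) = 2464/150
≈ 16.4267

16.4267


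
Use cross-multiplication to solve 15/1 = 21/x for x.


Cross multiply: 15 × x = 1 × 21
15x = 21
x = 21 / 15
= 1.40

1.40


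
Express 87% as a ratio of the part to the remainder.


87% means 87 parts out of 100; remainder = 13
Part : remainder = 87:13
GCD = 1
= 87:13

87:13


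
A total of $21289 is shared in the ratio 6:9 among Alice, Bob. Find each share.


Total parts = 6 + 9 = 15
Alice: 21289 × 6/15 = 8515.60
Bob: 21289 × 9/15 = 12773.40
= Alice: $8515.60, Bob: $12773.40

Alice: $8515.60, Bob: $12773.40


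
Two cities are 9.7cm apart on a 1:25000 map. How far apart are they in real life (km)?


Real distance = map distance × scale
= 9.7cm × 25000
= 242500 cm = 2425.0 m
= 2.425 km

2.425 km


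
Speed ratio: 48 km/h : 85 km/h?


Ratio = 48:85
GCD = 1
Simplified = 48:85
Time ratio (same distance) = 85:48
Speed ratio = 48:85

48:85


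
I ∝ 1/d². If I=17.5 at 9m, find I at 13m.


I₁d₁² = I₂d₂²
I₂ = I₁ × (d₁/d₂)²
= 17.5 × (9/13)²
= 17.5 × 81/169
= 1417.5/169
≈ 8.3876

8.3876


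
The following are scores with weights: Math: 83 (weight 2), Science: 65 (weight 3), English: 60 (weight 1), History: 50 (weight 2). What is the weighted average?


Numerator = 83×2 + 65×3 + 60×1 + 50×2
= 166 + 195 + 60 + 100
= 521
Total weight = 8
Weighted avg = 521/8
= 65.13

65.13


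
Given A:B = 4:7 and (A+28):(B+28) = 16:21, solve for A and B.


Let A = 4k, B = 7k.
(4k + 28) / (7k + 28) = 16/21
Cross-multiply: 21(4k + 28) = 16(7k + 28)
84k + 588 = 112k + 448
84k - 112k = 448 - 588
-28k = -140
k = -140/-28 = 5
A = 4×5 = 20, B = 7×5 = 35
= A = 20, B = 35

A = 20, B = 35


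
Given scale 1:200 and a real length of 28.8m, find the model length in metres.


Model size = real / scale
= 28.8 / 200
= 0.1440 m

0.1440 m


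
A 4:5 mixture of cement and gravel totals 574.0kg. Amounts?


Total parts = 4 + 5 = 9
cement: 574.0 × 4/9 = 255.1kg
gravel: 574.0 × 5/9 = 318.9kg
= 255.1kg and 318.9kg

255.1kg and 318.9kg


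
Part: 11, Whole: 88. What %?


Percentage = (part / whole) × 100
= (11 / 88) × 100
= 12.50%

12.50%


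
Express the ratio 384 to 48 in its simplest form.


GCD(384, 48) = 48
384/48 : 48/48
= 8:1

8:1


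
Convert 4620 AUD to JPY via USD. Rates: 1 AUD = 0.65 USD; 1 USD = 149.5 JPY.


Step 1: 4620 AUD × 0.65 = 3003.00 USD
Step 2: 3003.00 USD × 149.5 = 448948.50 JPY
Implied rate AUD→JPY = 0.65 × 149.5 = 97.1750
= 448948.50 JPY

448948.50 JPY


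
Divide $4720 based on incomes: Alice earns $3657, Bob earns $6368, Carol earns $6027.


Total income = 3657 + 6368 + 6027 = $16052
Alice: $4720 × 3657/16052 = $1075.32
Bob: $4720 × 6368/16052 = $1872.47
Carol: $4720 × 6027/16052 = $1772.21
= Alice: $1075.32, Bob: $1872.47, Carol: $1772.21

Alice: $1075.32, Bob: $1872.47, Carol: $1772.21


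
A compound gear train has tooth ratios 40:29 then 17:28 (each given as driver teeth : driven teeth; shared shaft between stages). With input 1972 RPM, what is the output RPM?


Stage 1: RPM_B = RPM_A × t_A/t_B = 1972 × 40/29 = 78880/29 = 2720.00
B and C share a shaft → RPM_C = RPM_B
Stage 2: RPM_D = RPM_C × t_C/t_D = RPM_A × (t_A×t_C)/(t_B×t_D)
Overall ratio = (40×17)/(29×28) = 680/812
RPM_D = 1972 × 680/812 = 1340960/812
≈ 1651.43 RPM

1651.43 RPM


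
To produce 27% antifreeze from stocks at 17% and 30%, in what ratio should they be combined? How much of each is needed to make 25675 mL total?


Let x parts of 17% mix with y parts of 30%.
17x + 30y = 27(x + y)
17x + 30y = 27x + 27y
x(17 - 27) = y(27 - 30)
x/y = (30 - 27)/(27 - 17) = 3/10
Simplify: 3:10
Total parts = 13; one part = 25675/13 = 1975.00 mL
17% solution: 3×1975.00 = 5925.00 mL
30% solution: 10×1975.00 = 19750.00 mL
= ratio 3:10; 5925.00 mL and 19750.00 mL

ratio 3:10; 5925.00 mL and 19750.00 mL


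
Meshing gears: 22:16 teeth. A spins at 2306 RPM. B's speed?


Gear ratio = 22:16 = 11:8
RPM_B = RPM_A × (teeth_A / teeth_B)
= 2306 × (22/16)
= 3170.8 RPM

3170.8 RPM


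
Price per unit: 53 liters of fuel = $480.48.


Unit rate = total / quantity
= 480.48 / 53
= $9.07 per unit

$9.07 per unit


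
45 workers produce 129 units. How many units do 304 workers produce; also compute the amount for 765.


Direct proportion: y/x = constant
k = 129/45 ≈ 2.8667
y at x=304: k × 304 = 129 × 304 / 45 = 39216/45 ≈ 871.47
y at x=765: k × 765 = 129 × 765 / 45 = 98685/45 = 2193.00
= 871.47 and 2193.00

871.47 and 2193.00


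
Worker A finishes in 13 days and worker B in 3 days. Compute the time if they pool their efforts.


Rate of A = 1/13 per day
Rate of B = 1/3 per day
Combined rate = 1/13 + 1/3 = 16/39 ≈ 0.4103 per day
Days = 1 / combined rate = 39/16
≈ 2.44 days

2.44 days


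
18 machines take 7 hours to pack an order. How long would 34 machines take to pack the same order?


Inverse proportion: x × y = constant
k = 18 × 7 = 126
y₂ = k / 34 = 126 / 34
= 3.71

3.71


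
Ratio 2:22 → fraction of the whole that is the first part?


Total parts = 2 + 22 = 24
First part: 2/24 = 1/12
= 1/12

1/12


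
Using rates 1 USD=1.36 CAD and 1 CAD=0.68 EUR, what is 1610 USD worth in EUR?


Step 1: 1610 USD × 1.36 = 2189.60 CAD
Step 2: 2189.60 CAD × 0.68 = 1488.93 EUR
Implied rate USD→EUR = 1.36 × 0.68 = 0.9248
= 1488.93 EUR

1488.93 EUR
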